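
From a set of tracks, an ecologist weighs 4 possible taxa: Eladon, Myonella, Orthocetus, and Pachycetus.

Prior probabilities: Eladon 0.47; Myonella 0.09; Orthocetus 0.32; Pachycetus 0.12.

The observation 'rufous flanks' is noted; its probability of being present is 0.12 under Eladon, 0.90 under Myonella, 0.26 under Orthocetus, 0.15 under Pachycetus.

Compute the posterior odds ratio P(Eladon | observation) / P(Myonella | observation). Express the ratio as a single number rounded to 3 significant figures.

Posterior odds equal prior odds times the likelihood ratio; only the two competing hypotheses matter.
  Eladon: 0.47 × 0.12 = 0.0564
  Myonella: 0.09 × 0.90 = 0.081
Odds(Eladon : Myonella) = 0.0564 / 0.081 ≈ 0.696.

0.696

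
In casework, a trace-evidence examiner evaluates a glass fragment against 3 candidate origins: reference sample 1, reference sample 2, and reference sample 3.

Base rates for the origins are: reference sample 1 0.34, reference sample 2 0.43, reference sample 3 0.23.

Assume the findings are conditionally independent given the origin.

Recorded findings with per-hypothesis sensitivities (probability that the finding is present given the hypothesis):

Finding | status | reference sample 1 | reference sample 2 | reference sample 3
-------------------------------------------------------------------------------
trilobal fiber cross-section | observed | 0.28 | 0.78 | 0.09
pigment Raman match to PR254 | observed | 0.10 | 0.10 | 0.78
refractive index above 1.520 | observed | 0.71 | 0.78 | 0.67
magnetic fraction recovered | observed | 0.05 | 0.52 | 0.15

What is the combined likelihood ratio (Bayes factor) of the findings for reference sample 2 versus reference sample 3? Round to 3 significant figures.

4.48

Take the product of per-finding likelihoods under each hypothesis, then divide.
  reference sample 2: 0.78 × 0.10 × 0.78 × 0.52 = 0.031637
  reference sample 3: 0.09 × 0.78 × 0.67 × 0.15 = 0.0070551
Bayes factor = 0.031637 / 0.0070551 ≈ 4.48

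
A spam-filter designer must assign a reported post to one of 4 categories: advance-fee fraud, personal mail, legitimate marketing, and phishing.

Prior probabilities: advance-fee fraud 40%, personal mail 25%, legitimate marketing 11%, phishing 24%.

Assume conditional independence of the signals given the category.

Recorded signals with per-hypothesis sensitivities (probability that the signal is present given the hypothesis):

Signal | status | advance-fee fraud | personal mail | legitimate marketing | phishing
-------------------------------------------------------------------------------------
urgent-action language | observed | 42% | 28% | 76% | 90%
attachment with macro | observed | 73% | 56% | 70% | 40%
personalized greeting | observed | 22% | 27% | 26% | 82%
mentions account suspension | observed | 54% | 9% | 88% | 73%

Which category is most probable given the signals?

Multiply each prior by the joint likelihood of the signal pattern:
  advance-fee fraud: 0.40 × 0.42 × 0.73 × 0.22 × 0.54 = 0.01457
  personal mail: 0.25 × 0.28 × 0.56 × 0.27 × 0.09 = 0.00095256
  legitimate marketing: 0.11 × 0.76 × 0.70 × 0.26 × 0.88 = 0.013389
  phishing: 0.24 × 0.90 × 0.40 × 0.82 × 0.73 = 0.051719
The unnormalized weights sum to 0.080631.
P(advance-fee fraud | evidence) ≈ 0.01457 / 0.080631 ≈ 0.181
P(personal mail | evidence) ≈ 0.00095256 / 0.080631 ≈ 0.012
P(legitimate marketing | evidence) ≈ 0.013389 / 0.080631 ≈ 0.166
P(phishing | evidence) ≈ 0.051719 / 0.080631 ≈ 0.641
The largest is 0.641, so phishing is most probable.

phishing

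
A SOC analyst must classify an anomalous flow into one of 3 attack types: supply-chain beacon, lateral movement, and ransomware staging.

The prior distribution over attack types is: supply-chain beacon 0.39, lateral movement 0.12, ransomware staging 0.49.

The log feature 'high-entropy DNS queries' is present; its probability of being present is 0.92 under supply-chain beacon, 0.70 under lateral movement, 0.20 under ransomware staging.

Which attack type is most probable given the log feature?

Multiply each prior by the likelihood of the log feature:
  supply-chain beacon: 0.39 × 0.92 = 0.3588
  lateral movement: 0.12 × 0.70 = 0.084
  ransomware staging: 0.49 × 0.20 = 0.098
Marginal likelihood of the evidence = 0.5408.
P(supply-chain beacon | evidence) ≈ 0.3588 / 0.5408 ≈ 0.663
P(lateral movement | evidence) ≈ 0.084 / 0.5408 ≈ 0.155
P(ransomware staging | evidence) ≈ 0.098 / 0.5408 ≈ 0.181
The largest is 0.663, so supply-chain beacon is most probable.

supply-chain beacon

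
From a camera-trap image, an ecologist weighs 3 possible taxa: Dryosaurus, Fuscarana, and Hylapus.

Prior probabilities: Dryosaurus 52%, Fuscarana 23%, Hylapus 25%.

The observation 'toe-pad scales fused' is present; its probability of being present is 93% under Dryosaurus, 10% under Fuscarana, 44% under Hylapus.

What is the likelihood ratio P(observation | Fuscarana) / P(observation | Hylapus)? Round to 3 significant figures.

Likelihood of this observation under each hypothesis:
  Fuscarana: 0.1
  Hylapus: 0.44
Bayes factor = 0.1 / 0.44 ≈ 0.227

0.227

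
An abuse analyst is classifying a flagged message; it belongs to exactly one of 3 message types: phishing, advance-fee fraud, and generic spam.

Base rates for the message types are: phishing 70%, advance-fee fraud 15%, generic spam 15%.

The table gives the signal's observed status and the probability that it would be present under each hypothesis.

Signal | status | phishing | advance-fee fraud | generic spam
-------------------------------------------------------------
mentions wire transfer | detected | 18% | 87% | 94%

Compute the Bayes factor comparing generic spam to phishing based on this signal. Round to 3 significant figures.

The Bayes factor is the ratio of the two likelihoods.
  generic spam: 0.94
  phishing: 0.18
Bayes factor = 0.94 / 0.18 ≈ 5.22

5.22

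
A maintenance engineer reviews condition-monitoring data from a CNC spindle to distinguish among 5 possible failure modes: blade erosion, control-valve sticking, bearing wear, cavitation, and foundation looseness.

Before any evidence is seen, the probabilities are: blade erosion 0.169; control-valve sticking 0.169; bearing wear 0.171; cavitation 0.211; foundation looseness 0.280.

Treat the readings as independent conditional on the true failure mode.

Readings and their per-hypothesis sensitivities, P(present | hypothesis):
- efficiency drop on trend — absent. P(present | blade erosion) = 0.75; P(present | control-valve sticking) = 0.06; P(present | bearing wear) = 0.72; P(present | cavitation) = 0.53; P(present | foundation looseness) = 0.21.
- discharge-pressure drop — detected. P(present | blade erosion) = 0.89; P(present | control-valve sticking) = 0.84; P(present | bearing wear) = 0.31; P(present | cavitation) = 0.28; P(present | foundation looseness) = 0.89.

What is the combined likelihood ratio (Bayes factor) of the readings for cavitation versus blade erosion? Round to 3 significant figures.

0.591

Take the product of per-reading likelihoods under each hypothesis (using 1 − P(present | H) for each absent reading), then divide.
  cavitation: (1 − 0.53) × 0.28 = 0.1316
  blade erosion: (1 − 0.75) × 0.89 = 0.2225
Bayes factor = 0.1316 / 0.2225 ≈ 0.591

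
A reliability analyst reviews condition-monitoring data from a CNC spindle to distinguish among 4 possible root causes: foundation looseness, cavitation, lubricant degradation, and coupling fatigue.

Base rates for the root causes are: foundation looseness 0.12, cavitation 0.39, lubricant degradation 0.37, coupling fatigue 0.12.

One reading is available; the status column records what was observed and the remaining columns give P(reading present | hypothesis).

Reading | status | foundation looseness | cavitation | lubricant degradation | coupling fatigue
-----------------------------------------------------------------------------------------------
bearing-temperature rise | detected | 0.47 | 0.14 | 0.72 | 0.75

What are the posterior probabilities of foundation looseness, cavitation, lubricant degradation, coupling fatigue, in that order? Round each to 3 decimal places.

By Bayes' rule, the unnormalized weight for each hypothesis is prior × likelihood:
  foundation looseness: 0.12 × 0.47 = 0.0564
  cavitation: 0.39 × 0.14 = 0.0546
  lubricant degradation: 0.37 × 0.72 = 0.2664
  coupling fatigue: 0.12 × 0.75 = 0.09
The unnormalized weights sum to 0.4674.
P(foundation looseness | evidence) = 0.0564 / 0.4674 ≈ 0.121
P(cavitation | evidence) = 0.0546 / 0.4674 ≈ 0.117
P(lubricant degradation | evidence) = 0.2664 / 0.4674 ≈ 0.570
P(coupling fatigue | evidence) = 0.09 / 0.4674 ≈ 0.193

0.121, 0.117, 0.570, 0.193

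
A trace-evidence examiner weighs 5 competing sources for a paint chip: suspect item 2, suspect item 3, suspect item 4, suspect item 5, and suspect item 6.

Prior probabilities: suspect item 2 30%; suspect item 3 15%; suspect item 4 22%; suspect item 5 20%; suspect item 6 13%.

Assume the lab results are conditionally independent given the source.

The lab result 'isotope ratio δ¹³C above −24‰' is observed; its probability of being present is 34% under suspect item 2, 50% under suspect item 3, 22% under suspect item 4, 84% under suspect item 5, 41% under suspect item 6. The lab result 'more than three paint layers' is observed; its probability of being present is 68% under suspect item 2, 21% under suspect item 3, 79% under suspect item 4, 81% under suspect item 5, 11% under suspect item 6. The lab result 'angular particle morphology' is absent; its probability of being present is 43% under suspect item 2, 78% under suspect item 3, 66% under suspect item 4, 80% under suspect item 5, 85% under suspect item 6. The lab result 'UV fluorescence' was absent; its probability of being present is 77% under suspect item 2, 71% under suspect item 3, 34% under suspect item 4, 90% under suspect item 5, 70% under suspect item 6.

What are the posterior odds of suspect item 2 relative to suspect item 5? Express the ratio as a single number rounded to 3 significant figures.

Unnormalized posterior weight (prior times the lab result likelihoods) for each of the two hypotheses (using 1 − P(present | H) for each absent lab result):
  suspect item 2: 0.30 × 0.34 × 0.68 × (1 − 0.43) × (1 − 0.77) = 0.0090931
  suspect item 5: 0.20 × 0.84 × 0.81 × (1 − 0.80) × (1 − 0.90) = 0.0027216
Posterior odds = 0.0090931 / 0.0027216 ≈ 3.34.

3.34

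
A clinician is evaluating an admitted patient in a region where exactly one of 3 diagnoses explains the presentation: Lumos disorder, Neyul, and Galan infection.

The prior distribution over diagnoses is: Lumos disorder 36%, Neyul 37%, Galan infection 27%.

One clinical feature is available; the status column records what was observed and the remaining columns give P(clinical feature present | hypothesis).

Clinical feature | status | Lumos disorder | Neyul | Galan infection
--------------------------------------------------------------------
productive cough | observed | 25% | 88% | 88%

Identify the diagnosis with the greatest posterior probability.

Neyul

For each hypothesis, the unnormalized posterior weight is prior × likelihood:
  Lumos disorder: 0.36 × 0.25 = 0.09
  Neyul: 0.37 × 0.88 = 0.3256
  Galan infection: 0.27 × 0.88 = 0.2376
The unnormalized weights sum to 0.6532.
P(Lumos disorder | evidence) ≈ 0.09 / 0.6532 ≈ 0.138
P(Neyul | evidence) ≈ 0.3256 / 0.6532 ≈ 0.498
P(Galan infection | evidence) ≈ 0.2376 / 0.6532 ≈ 0.364
The largest is 0.498, so Neyul is most probable.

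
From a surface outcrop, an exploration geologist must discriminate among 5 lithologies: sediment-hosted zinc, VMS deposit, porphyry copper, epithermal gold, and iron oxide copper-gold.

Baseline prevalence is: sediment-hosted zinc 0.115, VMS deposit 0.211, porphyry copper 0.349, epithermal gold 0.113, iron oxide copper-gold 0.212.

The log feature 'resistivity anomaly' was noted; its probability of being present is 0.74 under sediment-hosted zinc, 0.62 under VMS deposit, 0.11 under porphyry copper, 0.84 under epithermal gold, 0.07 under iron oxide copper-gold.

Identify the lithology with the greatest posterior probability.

By Bayes' rule, the unnormalized weight for each hypothesis is prior × likelihood:
  sediment-hosted zinc: 0.115 × 0.74 = 0.0851
  VMS deposit: 0.211 × 0.62 = 0.13082
  porphyry copper: 0.349 × 0.11 = 0.03839
  epithermal gold: 0.113 × 0.84 = 0.09492
  iron oxide copper-gold: 0.212 × 0.07 = 0.01484
The unnormalized weights sum to 0.36407.
P(sediment-hosted zinc | evidence) ≈ 0.0851 / 0.36407 ≈ 0.234
P(VMS deposit | evidence) ≈ 0.13082 / 0.36407 ≈ 0.359
P(porphyry copper | evidence) ≈ 0.03839 / 0.36407 ≈ 0.105
P(epithermal gold | evidence) ≈ 0.09492 / 0.36407 ≈ 0.261
P(iron oxide copper-gold | evidence) ≈ 0.01484 / 0.36407 ≈ 0.041
The largest is 0.359, so VMS deposit is most probable.

VMS deposit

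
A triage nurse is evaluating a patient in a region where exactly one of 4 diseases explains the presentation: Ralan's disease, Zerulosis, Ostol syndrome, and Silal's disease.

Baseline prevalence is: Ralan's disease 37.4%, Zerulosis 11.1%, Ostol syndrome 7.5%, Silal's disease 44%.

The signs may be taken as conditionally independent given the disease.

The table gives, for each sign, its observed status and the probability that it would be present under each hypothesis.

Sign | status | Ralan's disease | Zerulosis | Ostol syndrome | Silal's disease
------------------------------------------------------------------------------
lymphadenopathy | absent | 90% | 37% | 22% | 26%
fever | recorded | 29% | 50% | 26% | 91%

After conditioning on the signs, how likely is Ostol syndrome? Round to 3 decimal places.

By Bayes' rule with conditional independence, the unnormalized weight for each hypothesis is prior × ∏ likelihoods (using 1 − P(present | H) for each absent sign):
  Ralan's disease: 0.374 × (1 − 0.90) × 0.29 = 0.010846
  Zerulosis: 0.111 × (1 − 0.37) × 0.50 = 0.034965
  Ostol syndrome: 0.075 × (1 − 0.22) × 0.26 = 0.01521
  Silal's disease: 0.440 × (1 − 0.26) × 0.91 = 0.2963
The unnormalized weights sum to 0.35732.
P(Ostol syndrome | evidence) = 0.01521 / 0.35732 ≈ 0.043.

0.043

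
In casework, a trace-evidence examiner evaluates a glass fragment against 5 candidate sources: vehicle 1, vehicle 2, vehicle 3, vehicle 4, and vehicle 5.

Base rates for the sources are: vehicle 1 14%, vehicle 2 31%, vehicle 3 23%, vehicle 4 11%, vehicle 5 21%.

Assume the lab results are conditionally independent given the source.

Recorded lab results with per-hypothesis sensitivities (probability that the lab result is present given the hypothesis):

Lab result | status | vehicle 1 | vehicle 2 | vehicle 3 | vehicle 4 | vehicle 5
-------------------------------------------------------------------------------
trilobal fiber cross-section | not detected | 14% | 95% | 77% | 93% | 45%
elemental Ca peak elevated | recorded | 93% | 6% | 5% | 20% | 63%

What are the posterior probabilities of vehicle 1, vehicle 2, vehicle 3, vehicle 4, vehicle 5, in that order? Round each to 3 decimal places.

Multiply each prior by the joint likelihood of the lab result pattern (using 1 − P(present | H) for each absent lab result):
  vehicle 1: 0.14 × (1 − 0.14) × 0.93 = 0.11197
  vehicle 2: 0.31 × (1 − 0.95) × 0.06 = 0.00093
  vehicle 3: 0.23 × (1 − 0.77) × 0.05 = 0.002645
  vehicle 4: 0.11 × (1 − 0.93) × 0.20 = 0.00154
  vehicle 5: 0.21 × (1 − 0.45) × 0.63 = 0.072765
Marginal likelihood of the evidence = 0.18985.
P(vehicle 1 | evidence) = 0.11197 / 0.18985 ≈ 0.590
P(vehicle 2 | evidence) = 0.00093 / 0.18985 ≈ 0.005
P(vehicle 3 | evidence) = 0.002645 / 0.18985 ≈ 0.014
P(vehicle 4 | evidence) = 0.00154 / 0.18985 ≈ 0.008
P(vehicle 5 | evidence) = 0.072765 / 0.18985 ≈ 0.383

0.590, 0.005, 0.014, 0.008, 0.383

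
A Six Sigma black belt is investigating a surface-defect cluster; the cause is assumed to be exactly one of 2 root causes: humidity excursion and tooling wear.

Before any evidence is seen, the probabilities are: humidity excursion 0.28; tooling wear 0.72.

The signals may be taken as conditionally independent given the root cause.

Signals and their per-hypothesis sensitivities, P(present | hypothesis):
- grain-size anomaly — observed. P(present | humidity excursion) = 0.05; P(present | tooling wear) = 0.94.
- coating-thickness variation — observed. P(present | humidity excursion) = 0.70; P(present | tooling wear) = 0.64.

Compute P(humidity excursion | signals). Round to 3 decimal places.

Multiply each prior by the joint likelihood of the signal pattern:
  humidity excursion: 0.28 × 0.05 × 0.70 = 0.0098
  tooling wear: 0.72 × 0.94 × 0.64 = 0.43315
The unnormalized weights sum to 0.44295.
P(humidity excursion | evidence) = 0.0098 / 0.44295 ≈ 0.022.

0.022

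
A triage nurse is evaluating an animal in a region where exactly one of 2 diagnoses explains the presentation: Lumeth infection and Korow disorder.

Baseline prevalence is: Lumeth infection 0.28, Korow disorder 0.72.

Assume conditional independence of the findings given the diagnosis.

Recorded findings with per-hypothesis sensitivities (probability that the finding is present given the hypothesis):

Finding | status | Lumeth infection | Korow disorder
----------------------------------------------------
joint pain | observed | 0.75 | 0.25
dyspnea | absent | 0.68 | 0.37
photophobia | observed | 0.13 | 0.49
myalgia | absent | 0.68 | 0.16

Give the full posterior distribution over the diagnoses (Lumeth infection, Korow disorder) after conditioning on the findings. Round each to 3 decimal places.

0.057, 0.943

Multiply each prior by the joint likelihood of the evidence pattern (using 1 − P(present | H) for each absent finding):
  Lumeth infection: 0.28 × 0.75 × (1 − 0.68) × 0.13 × (1 − 0.68) = 0.0027955
  Korow disorder: 0.72 × 0.25 × (1 − 0.37) × 0.49 × (1 − 0.16) = 0.046675
Marginal likelihood of the evidence = 0.049471.
P(Lumeth infection | evidence) = 0.0027955 / 0.049471 ≈ 0.057
P(Korow disorder | evidence) = 0.046675 / 0.049471 ≈ 0.943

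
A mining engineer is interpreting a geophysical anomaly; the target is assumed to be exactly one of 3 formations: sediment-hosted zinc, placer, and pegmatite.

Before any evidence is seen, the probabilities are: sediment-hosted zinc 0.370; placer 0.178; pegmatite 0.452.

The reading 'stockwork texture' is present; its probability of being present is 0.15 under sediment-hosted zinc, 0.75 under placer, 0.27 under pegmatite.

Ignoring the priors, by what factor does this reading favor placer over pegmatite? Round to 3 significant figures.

2.78

The Bayes factor is the ratio of the two likelihoods.
  placer: 0.75
  pegmatite: 0.27
Bayes factor = 0.75 / 0.27 ≈ 2.78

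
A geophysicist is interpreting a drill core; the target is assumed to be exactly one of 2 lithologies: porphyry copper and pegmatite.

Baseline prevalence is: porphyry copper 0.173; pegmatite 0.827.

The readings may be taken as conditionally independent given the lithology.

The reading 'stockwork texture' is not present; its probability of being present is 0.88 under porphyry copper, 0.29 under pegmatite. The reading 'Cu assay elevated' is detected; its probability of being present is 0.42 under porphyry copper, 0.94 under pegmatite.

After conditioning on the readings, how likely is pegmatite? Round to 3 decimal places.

For each hypothesis, the unnormalized posterior weight is prior × product of the reading likelihoods (using 1 − P(present | H) for each absent reading):
  porphyry copper: 0.173 × (1 − 0.88) × 0.42 = 0.0087192
  pegmatite: 0.827 × (1 − 0.29) × 0.94 = 0.55194
Marginal likelihood of the evidence = 0.56066.
P(pegmatite | evidence) = 0.55194 / 0.56066 ≈ 0.984.

0.984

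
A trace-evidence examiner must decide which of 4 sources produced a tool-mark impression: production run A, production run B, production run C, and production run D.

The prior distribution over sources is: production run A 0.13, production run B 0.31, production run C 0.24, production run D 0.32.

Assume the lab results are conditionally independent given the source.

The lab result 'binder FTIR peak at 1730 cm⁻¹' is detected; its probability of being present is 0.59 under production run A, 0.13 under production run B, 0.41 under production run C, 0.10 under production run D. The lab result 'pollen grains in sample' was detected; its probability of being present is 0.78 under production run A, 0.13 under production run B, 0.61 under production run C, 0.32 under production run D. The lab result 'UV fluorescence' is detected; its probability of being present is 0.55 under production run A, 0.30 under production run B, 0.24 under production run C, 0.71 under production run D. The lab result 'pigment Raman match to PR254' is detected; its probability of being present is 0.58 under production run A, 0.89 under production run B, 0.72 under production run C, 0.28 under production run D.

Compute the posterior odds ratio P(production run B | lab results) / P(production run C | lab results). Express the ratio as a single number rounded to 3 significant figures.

Unnormalized posterior weight (prior times the lab result likelihoods) for each of the two hypotheses:
  production run B: 0.31 × 0.13 × 0.13 × 0.30 × 0.89 = 0.0013988
  production run C: 0.24 × 0.41 × 0.61 × 0.24 × 0.72 = 0.010372
Posterior odds = 0.0013988 / 0.010372 ≈ 0.135.

0.135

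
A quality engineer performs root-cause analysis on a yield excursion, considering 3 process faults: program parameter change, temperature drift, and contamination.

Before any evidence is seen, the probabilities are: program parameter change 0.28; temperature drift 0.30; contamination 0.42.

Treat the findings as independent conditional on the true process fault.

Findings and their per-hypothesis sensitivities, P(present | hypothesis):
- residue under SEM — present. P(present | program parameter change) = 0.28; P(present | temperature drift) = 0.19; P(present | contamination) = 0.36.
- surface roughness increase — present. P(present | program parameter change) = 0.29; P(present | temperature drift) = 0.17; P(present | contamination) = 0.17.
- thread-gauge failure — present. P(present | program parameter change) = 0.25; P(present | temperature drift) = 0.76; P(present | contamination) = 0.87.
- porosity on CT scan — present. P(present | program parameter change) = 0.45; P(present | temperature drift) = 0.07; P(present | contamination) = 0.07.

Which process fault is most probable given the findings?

For each hypothesis, the unnormalized posterior weight is prior × product of the finding likelihoods:
  program parameter change: 0.28 × 0.28 × 0.29 × 0.25 × 0.45 = 0.0025578
  temperature drift: 0.30 × 0.19 × 0.17 × 0.76 × 0.07 = 0.00051551
  contamination: 0.42 × 0.36 × 0.17 × 0.87 × 0.07 = 0.0015654
Normalizing constant Z = 0.0025578 + 0.00051551 + 0.0015654 = 0.0046387.
P(program parameter change | evidence) ≈ 0.0025578 / 0.0046387 ≈ 0.551
P(temperature drift | evidence) ≈ 0.00051551 / 0.0046387 ≈ 0.111
P(contamination | evidence) ≈ 0.0015654 / 0.0046387 ≈ 0.337
The largest is 0.551, so program parameter change is most probable.

program parameter change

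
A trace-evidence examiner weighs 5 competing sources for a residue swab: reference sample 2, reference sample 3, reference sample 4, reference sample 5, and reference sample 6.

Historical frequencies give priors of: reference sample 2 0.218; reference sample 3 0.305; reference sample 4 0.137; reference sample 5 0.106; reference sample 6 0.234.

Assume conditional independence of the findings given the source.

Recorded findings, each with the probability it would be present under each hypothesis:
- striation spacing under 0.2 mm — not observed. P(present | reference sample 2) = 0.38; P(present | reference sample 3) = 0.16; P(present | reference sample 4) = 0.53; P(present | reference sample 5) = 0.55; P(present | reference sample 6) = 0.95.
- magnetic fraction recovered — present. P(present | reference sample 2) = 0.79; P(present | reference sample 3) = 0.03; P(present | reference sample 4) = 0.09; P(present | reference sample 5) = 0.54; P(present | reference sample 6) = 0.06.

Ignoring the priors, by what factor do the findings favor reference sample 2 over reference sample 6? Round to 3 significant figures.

Joint likelihood of the evidence pattern under each hypothesis (using 1 − P(present | H) for each absent finding):
  reference sample 2: (1 − 0.38) × 0.79 = 0.4898
  reference sample 6: (1 − 0.95) × 0.06 = 0.003
Bayes factor = 0.4898 / 0.003 ≈ 163

163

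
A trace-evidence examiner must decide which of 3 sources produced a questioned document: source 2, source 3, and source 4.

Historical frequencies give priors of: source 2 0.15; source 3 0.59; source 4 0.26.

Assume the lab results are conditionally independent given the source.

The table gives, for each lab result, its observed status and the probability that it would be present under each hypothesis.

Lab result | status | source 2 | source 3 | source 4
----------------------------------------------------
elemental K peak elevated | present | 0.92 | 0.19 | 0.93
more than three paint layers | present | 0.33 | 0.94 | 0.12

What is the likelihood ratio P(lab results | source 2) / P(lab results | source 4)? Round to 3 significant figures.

The Bayes factor is the ratio of the joint likelihoods of the lab result pattern under the two hypotheses.
  source 2: 0.92 × 0.33 = 0.3036
  source 4: 0.93 × 0.12 = 0.1116
Bayes factor = 0.3036 / 0.1116 ≈ 2.72

2.72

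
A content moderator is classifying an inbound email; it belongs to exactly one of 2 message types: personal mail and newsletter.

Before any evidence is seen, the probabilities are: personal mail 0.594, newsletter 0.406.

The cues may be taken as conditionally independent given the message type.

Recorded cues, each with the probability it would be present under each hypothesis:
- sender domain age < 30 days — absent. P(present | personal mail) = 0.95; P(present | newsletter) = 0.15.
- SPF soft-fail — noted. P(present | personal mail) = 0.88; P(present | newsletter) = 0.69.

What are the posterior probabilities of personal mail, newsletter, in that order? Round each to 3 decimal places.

0.099, 0.901

By Bayes' rule with conditional independence, the unnormalized weight for each hypothesis is prior × ∏ likelihoods (using 1 − P(present | H) for each absent cue):
  personal mail: 0.594 × (1 − 0.95) × 0.88 = 0.026136
  newsletter: 0.406 × (1 − 0.15) × 0.69 = 0.23812
The unnormalized weights sum to 0.26426.
P(personal mail | evidence) = 0.026136 / 0.26426 ≈ 0.099
P(newsletter | evidence) = 0.23812 / 0.26426 ≈ 0.901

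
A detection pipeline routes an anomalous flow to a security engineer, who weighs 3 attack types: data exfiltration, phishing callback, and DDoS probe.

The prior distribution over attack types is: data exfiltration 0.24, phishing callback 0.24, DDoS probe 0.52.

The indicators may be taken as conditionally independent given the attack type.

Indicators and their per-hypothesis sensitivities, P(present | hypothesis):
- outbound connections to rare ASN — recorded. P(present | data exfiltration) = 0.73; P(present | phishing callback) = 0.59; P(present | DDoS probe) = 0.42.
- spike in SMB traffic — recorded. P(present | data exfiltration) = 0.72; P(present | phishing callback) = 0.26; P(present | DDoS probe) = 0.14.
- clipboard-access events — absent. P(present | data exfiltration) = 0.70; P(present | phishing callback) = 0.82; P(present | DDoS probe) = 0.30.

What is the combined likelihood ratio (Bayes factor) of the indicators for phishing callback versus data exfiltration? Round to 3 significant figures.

0.175

Take the product of per-indicator likelihoods under each hypothesis (using 1 − P(present | H) for each absent indicator), then divide.
  phishing callback: 0.59 × 0.26 × (1 − 0.82) = 0.027612
  data exfiltration: 0.73 × 0.72 × (1 − 0.70) = 0.15768
Bayes factor = 0.027612 / 0.15768 ≈ 0.175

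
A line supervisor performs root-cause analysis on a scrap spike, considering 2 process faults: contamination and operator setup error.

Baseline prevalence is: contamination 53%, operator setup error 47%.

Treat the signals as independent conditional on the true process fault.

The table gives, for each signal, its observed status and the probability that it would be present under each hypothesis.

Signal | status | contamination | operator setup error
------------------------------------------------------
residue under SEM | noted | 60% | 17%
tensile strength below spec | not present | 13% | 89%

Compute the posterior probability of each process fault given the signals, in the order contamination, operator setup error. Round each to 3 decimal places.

For each hypothesis, the unnormalized posterior weight is prior × product of the signal likelihoods (using 1 − P(present | H) for each absent signal):
  contamination: 0.530 × 0.60 × (1 − 0.13) = 0.27666
  operator setup error: 0.470 × 0.17 × (1 − 0.89) = 0.008789
Marginal likelihood of the evidence = 0.28545.
P(contamination | evidence) = 0.27666 / 0.28545 ≈ 0.969
P(operator setup error | evidence) = 0.008789 / 0.28545 ≈ 0.031

0.969, 0.031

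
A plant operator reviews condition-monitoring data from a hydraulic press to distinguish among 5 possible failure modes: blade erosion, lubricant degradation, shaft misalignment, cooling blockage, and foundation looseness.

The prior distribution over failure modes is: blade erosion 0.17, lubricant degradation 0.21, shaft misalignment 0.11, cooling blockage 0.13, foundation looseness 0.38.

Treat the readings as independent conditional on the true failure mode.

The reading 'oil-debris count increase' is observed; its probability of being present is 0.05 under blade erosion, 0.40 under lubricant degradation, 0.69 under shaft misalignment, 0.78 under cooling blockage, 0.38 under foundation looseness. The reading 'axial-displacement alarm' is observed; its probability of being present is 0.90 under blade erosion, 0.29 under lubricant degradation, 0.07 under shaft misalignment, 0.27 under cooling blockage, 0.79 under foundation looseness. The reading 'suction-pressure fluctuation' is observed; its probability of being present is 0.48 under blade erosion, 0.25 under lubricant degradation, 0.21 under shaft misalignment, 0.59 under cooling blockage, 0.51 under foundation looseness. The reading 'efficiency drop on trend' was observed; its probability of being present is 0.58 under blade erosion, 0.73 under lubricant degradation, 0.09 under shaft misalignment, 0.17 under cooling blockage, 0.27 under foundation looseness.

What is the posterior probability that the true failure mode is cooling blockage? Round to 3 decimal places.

Multiply each prior by the joint likelihood of the reading pattern:
  blade erosion: 0.17 × 0.05 × 0.90 × 0.48 × 0.58 = 0.0021298
  lubricant degradation: 0.21 × 0.40 × 0.29 × 0.25 × 0.73 = 0.0044457
  shaft misalignment: 0.11 × 0.69 × 0.07 × 0.21 × 0.09 = 0.00010042
  cooling blockage: 0.13 × 0.78 × 0.27 × 0.59 × 0.17 = 0.002746
  foundation looseness: 0.38 × 0.38 × 0.79 × 0.51 × 0.27 = 0.015708
Marginal likelihood of the evidence = 0.02513.
P(cooling blockage | evidence) = 0.002746 / 0.02513 ≈ 0.109.

0.109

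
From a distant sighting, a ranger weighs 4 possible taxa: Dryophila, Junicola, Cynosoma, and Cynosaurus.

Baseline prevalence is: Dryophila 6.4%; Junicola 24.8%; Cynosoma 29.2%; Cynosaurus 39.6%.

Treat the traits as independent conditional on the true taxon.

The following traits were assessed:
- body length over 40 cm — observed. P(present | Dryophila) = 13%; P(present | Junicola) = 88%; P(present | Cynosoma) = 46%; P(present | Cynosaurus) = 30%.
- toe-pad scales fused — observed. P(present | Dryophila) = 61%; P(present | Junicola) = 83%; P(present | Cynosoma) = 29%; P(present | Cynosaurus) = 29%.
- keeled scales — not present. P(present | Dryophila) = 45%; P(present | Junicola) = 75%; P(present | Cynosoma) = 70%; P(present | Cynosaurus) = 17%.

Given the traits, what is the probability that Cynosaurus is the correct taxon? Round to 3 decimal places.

0.324

Multiply each prior by the joint likelihood of the trait pattern (using 1 − P(present | H) for each absent trait):
  Dryophila: 0.064 × 0.13 × 0.61 × (1 − 0.45) = 0.0027914
  Junicola: 0.248 × 0.88 × 0.83 × (1 − 0.75) = 0.045285
  Cynosoma: 0.292 × 0.46 × 0.29 × (1 − 0.70) = 0.011686
  Cynosaurus: 0.396 × 0.30 × 0.29 × (1 − 0.17) = 0.028595
Normalizing constant Z = 0.0027914 + 0.045285 + 0.011686 + 0.028595 = 0.088357.
P(Cynosaurus | evidence) = 0.028595 / 0.088357 ≈ 0.324.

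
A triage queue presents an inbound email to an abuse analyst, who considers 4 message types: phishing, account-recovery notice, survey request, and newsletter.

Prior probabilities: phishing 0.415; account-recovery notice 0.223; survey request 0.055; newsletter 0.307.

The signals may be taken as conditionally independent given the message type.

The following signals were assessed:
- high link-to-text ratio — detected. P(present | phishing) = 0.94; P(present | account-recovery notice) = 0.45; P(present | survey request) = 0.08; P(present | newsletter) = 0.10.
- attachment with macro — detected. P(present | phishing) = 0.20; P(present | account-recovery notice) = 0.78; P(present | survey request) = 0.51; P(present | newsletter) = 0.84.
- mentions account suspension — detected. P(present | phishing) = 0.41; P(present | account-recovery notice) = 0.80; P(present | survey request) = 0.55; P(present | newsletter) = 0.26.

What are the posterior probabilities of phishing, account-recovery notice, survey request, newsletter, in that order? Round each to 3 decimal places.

Multiply each prior by the joint likelihood of the signal pattern:
  phishing: 0.415 × 0.94 × 0.20 × 0.41 = 0.031988
  account-recovery notice: 0.223 × 0.45 × 0.78 × 0.80 = 0.062618
  survey request: 0.055 × 0.08 × 0.51 × 0.55 = 0.0012342
  newsletter: 0.307 × 0.10 × 0.84 × 0.26 = 0.0067049
Normalizing constant Z = 0.031988 + 0.062618 + 0.0012342 + 0.0067049 = 0.10255.
P(phishing | evidence) = 0.031988 / 0.10255 ≈ 0.312
P(account-recovery notice | evidence) = 0.062618 / 0.10255 ≈ 0.611
P(survey request | evidence) = 0.0012342 / 0.10255 ≈ 0.012
P(newsletter | evidence) = 0.0067049 / 0.10255 ≈ 0.065

0.312, 0.611, 0.012, 0.065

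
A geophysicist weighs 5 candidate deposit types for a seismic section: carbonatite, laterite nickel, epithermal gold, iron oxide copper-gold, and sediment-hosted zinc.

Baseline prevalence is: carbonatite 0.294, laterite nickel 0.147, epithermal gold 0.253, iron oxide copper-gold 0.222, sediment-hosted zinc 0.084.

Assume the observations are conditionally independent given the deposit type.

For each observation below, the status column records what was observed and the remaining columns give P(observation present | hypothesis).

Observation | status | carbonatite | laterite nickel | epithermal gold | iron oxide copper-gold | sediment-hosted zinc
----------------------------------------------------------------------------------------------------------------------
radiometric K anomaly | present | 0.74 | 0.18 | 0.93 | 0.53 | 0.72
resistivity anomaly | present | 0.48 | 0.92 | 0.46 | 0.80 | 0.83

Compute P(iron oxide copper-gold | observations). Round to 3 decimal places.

Multiply each prior by the joint likelihood of the evidence pattern:
  carbonatite: 0.294 × 0.74 × 0.48 = 0.10443
  laterite nickel: 0.147 × 0.18 × 0.92 = 0.024343
  epithermal gold: 0.253 × 0.93 × 0.46 = 0.10823
  iron oxide copper-gold: 0.222 × 0.53 × 0.80 = 0.094128
  sediment-hosted zinc: 0.084 × 0.72 × 0.83 = 0.050198
The unnormalized weights sum to 0.38133.
P(iron oxide copper-gold | evidence) = 0.094128 / 0.38133 ≈ 0.247.

0.247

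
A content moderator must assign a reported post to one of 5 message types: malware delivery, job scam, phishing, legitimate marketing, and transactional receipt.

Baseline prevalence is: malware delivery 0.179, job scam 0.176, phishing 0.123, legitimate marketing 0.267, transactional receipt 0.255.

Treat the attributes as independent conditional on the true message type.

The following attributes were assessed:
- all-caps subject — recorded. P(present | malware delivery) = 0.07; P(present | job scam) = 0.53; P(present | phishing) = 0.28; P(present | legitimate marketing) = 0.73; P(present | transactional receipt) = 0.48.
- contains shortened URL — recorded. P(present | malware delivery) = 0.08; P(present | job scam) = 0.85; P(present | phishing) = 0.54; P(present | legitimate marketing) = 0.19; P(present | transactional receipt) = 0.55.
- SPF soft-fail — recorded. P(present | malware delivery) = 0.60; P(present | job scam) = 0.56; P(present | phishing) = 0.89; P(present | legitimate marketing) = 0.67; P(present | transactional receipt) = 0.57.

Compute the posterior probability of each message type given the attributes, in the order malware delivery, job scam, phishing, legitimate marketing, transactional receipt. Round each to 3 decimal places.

For each hypothesis, the unnormalized posterior weight is prior × product of the attribute likelihoods:
  malware delivery: 0.179 × 0.07 × 0.08 × 0.60 = 0.00060144
  job scam: 0.176 × 0.53 × 0.85 × 0.56 = 0.044401
  phishing: 0.123 × 0.28 × 0.54 × 0.89 = 0.016552
  legitimate marketing: 0.267 × 0.73 × 0.19 × 0.67 = 0.024812
  transactional receipt: 0.255 × 0.48 × 0.55 × 0.57 = 0.038372
The unnormalized weights sum to 0.12474.
P(malware delivery | evidence) = 0.00060144 / 0.12474 ≈ 0.005
P(job scam | evidence) = 0.044401 / 0.12474 ≈ 0.356
P(phishing | evidence) = 0.016552 / 0.12474 ≈ 0.133
P(legitimate marketing | evidence) = 0.024812 / 0.12474 ≈ 0.199
P(transactional receipt | evidence) = 0.038372 / 0.12474 ≈ 0.308

0.005, 0.356, 0.133, 0.199, 0.308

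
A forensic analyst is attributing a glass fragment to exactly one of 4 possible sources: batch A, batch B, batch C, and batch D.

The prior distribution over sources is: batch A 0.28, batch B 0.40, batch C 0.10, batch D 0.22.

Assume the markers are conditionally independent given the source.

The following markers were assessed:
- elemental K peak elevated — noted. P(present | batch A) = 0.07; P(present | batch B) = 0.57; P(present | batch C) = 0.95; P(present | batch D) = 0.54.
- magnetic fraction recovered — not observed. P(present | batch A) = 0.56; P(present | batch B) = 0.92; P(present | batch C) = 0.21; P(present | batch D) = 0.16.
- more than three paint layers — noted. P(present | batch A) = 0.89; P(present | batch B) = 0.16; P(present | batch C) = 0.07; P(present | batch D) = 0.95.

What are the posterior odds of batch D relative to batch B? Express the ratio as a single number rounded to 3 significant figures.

32.5

Posterior odds equal prior odds times the likelihood ratio; only the two competing hypotheses matter (using 1 − P(present | H) for each absent marker).
  batch D: 0.22 × 0.54 × (1 − 0.16) × 0.95 = 0.094802
  batch B: 0.40 × 0.57 × (1 − 0.92) × 0.16 = 0.0029184
Posterior odds = 0.094802 / 0.0029184 ≈ 32.5.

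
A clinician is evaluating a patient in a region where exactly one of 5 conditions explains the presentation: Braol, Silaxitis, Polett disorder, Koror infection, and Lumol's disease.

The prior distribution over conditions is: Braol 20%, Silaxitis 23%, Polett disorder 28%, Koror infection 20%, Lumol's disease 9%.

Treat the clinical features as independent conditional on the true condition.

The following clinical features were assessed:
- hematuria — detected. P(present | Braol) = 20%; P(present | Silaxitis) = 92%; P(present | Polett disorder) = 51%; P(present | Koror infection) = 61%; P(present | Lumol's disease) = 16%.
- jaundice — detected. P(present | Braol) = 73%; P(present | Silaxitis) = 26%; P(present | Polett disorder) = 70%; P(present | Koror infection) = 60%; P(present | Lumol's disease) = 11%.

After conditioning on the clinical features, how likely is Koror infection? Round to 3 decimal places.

By Bayes' rule with conditional independence, the unnormalized weight for each hypothesis is prior × ∏ likelihoods:
  Braol: 0.20 × 0.20 × 0.73 = 0.0292
  Silaxitis: 0.23 × 0.92 × 0.26 = 0.055016
  Polett disorder: 0.28 × 0.51 × 0.70 = 0.09996
  Koror infection: 0.20 × 0.61 × 0.60 = 0.0732
  Lumol's disease: 0.09 × 0.16 × 0.11 = 0.001584
The unnormalized weights sum to 0.25896.
P(Koror infection | evidence) = 0.0732 / 0.25896 ≈ 0.283.

0.283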